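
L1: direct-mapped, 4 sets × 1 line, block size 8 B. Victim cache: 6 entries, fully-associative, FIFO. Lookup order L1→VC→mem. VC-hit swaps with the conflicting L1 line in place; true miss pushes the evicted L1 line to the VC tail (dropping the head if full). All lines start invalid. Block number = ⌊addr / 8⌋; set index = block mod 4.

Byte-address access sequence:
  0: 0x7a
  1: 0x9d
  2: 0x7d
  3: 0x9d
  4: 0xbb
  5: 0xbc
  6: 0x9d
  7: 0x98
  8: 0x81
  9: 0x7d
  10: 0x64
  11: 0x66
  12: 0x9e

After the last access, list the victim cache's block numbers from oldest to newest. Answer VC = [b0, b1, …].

VC = [15, 23, 16]

  [0] addr=0x7a blk=15 s=3: MISS | VC []
  [1] addr=0x9d blk=19 s=3: MISS | VC [15]
  [2] addr=0x7d blk=15 s=3: VC-HIT | VC [19]
  [3] addr=0x9d blk=19 s=3: VC-HIT | VC [15]
  [4] addr=0xbb blk=23 s=3: MISS | VC [15, 19]
  [5] addr=0xbc blk=23 s=3: L1-HIT | VC [15, 19]
  [6] addr=0x9d blk=19 s=3: VC-HIT | VC [15, 23]
  [7] addr=0x98 blk=19 s=3: L1-HIT | VC [15, 23]
  [8] addr=0x81 blk=16 s=0: MISS | VC [15, 23]
  [9] addr=0x7d blk=15 s=3: VC-HIT | VC [19, 23]
  [10] addr=0x64 blk=12 s=0: MISS | VC [19, 23, 16]
  [11] addr=0x66 blk=12 s=0: L1-HIT | VC [19, 23, 16]
  [12] addr=0x9e blk=19 s=3: VC-HIT | VC [15, 23, 16]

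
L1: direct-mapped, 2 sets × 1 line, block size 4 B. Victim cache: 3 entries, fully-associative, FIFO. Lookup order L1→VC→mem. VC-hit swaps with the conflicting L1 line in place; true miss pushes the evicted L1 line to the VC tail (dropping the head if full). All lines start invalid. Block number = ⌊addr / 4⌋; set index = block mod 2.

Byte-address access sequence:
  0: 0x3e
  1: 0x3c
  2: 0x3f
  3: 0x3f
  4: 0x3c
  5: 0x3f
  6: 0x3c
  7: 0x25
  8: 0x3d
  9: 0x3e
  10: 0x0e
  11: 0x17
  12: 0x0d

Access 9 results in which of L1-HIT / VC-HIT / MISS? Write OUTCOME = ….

OUTCOME = L1-HIT

0: 0x3e (blk 15, set 1) → MISS  vc=[]
1: 0x3c (blk 15, set 1) → L1-HIT  vc=[]
2: 0x3f (blk 15, set 1) → L1-HIT  vc=[]
3: 0x3f (blk 15, set 1) → L1-HIT  vc=[]
4: 0x3c (blk 15, set 1) → L1-HIT  vc=[]
5: 0x3f (blk 15, set 1) → L1-HIT  vc=[]
6: 0x3c (blk 15, set 1) → L1-HIT  vc=[]
7: 0x25 (blk 9, set 1) → MISS  vc=[15]
8: 0x3d (blk 15, set 1) → VC-HIT  vc=[9]
9: 0x3e (blk 15, set 1) → L1-HIT  vc=[9]
10: 0xe (blk 3, set 1) → MISS  vc=[9, 15]
11: 0x17 (blk 5, set 1) → MISS  vc=[9, 15, 3]
12: 0xd (blk 3, set 1) → VC-HIT  vc=[9, 15, 5]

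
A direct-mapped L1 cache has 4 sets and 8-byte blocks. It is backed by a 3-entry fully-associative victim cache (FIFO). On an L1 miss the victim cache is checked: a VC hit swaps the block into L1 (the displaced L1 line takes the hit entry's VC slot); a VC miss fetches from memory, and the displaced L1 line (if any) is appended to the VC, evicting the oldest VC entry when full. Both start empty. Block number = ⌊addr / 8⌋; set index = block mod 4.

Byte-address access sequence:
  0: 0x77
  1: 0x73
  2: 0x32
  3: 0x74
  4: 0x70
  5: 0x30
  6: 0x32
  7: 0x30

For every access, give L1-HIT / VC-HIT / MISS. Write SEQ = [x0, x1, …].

  [0] addr=0x77 blk=14 s=2: MISS | VC []
  [1] addr=0x73 blk=14 s=2: L1-HIT | VC []
  [2] addr=0x32 blk=6 s=2: MISS | VC [14]
  [3] addr=0x74 blk=14 s=2: VC-HIT | VC [6]
  [4] addr=0x70 blk=14 s=2: L1-HIT | VC [6]
  [5] addr=0x30 blk=6 s=2: VC-HIT | VC [14]
  [6] addr=0x32 blk=6 s=2: L1-HIT | VC [14]
  [7] addr=0x30 blk=6 s=2: L1-HIT | VC [14]

SEQ = [MISS, L1-HIT, MISS, VC-HIT, L1-HIT, VC-HIT, L1-HIT, L1-HIT]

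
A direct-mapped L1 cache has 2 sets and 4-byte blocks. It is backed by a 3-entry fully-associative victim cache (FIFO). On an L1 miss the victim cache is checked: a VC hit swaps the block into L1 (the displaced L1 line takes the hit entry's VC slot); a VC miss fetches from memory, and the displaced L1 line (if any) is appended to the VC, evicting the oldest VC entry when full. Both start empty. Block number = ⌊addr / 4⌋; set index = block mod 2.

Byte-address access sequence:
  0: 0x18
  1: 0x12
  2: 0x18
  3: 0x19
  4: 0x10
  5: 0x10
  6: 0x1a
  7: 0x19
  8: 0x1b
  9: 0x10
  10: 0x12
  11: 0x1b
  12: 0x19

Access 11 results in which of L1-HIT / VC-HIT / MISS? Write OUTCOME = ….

  [0] addr=0x18 blk=6 s=0: MISS | VC []
  [1] addr=0x12 blk=4 s=0: MISS | VC [6]
  [2] addr=0x18 blk=6 s=0: VC-HIT | VC [4]
  [3] addr=0x19 blk=6 s=0: L1-HIT | VC [4]
  [4] addr=0x10 blk=4 s=0: VC-HIT | VC [6]
  [5] addr=0x10 blk=4 s=0: L1-HIT | VC [6]
  [6] addr=0x1a blk=6 s=0: VC-HIT | VC [4]
  [7] addr=0x19 blk=6 s=0: L1-HIT | VC [4]
  [8] addr=0x1b blk=6 s=0: L1-HIT | VC [4]
  [9] addr=0x10 blk=4 s=0: VC-HIT | VC [6]
  [10] addr=0x12 blk=4 s=0: L1-HIT | VC [6]
  [11] addr=0x1b blk=6 s=0: VC-HIT | VC [4]
  [12] addr=0x19 blk=6 s=0: L1-HIT | VC [4]

OUTCOME = VC-HIT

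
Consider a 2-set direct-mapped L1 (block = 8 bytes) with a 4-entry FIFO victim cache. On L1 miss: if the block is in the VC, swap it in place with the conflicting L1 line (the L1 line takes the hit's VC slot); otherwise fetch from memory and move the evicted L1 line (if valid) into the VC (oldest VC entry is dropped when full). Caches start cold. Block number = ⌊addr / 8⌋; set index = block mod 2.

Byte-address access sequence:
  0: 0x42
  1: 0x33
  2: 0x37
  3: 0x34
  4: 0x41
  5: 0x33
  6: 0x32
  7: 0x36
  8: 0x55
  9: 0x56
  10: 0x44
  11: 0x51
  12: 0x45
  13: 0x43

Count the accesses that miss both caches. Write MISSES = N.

#0 0x42→b8/s0 MISS; vc=[]
#1 0x33→b6/s0 MISS; vc=[8]
#2 0x37→b6/s0 L1-HIT; vc=[8]
#3 0x34→b6/s0 L1-HIT; vc=[8]
#4 0x41→b8/s0 VC-HIT; vc=[6]
#5 0x33→b6/s0 VC-HIT; vc=[8]
#6 0x32→b6/s0 L1-HIT; vc=[8]
#7 0x36→b6/s0 L1-HIT; vc=[8]
#8 0x55→b10/s0 MISS; vc=[8,6]
#9 0x56→b10/s0 L1-HIT; vc=[8,6]
#10 0x44→b8/s0 VC-HIT; vc=[10,6]
#11 0x51→b10/s0 VC-HIT; vc=[8,6]
#12 0x45→b8/s0 VC-HIT; vc=[10,6]
#13 0x43→b8/s0 L1-HIT; vc=[10,6]

MISSES = 3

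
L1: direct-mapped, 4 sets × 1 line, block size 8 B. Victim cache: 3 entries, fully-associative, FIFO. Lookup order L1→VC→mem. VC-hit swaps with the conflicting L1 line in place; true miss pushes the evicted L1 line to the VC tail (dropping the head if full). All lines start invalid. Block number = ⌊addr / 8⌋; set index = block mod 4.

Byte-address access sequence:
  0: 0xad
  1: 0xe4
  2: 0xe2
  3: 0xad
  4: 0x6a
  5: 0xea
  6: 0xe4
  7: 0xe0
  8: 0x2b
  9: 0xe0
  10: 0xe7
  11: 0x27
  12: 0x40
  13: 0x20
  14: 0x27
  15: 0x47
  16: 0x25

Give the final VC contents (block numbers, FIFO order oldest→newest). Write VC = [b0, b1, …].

VC = [29, 28, 8]

#0 0xad→b21/s1 MISS; vc=[]
#1 0xe4→b28/s0 MISS; vc=[]
#2 0xe2→b28/s0 L1-HIT; vc=[]
#3 0xad→b21/s1 L1-HIT; vc=[]
#4 0x6a→b13/s1 MISS; vc=[21]
#5 0xea→b29/s1 MISS; vc=[21,13]
#6 0xe4→b28/s0 L1-HIT; vc=[21,13]
#7 0xe0→b28/s0 L1-HIT; vc=[21,13]
#8 0x2b→b5/s1 MISS; vc=[21,13,29]
#9 0xe0→b28/s0 L1-HIT; vc=[21,13,29]
#10 0xe7→b28/s0 L1-HIT; vc=[21,13,29]
#11 0x27→b4/s0 MISS; vc=[13,29,28]
#12 0x40→b8/s0 MISS; vc=[29,28,4]
#13 0x20→b4/s0 VC-HIT; vc=[29,28,8]
#14 0x27→b4/s0 L1-HIT; vc=[29,28,8]
#15 0x47→b8/s0 VC-HIT; vc=[29,28,4]
#16 0x25→b4/s0 VC-HIT; vc=[29,28,8]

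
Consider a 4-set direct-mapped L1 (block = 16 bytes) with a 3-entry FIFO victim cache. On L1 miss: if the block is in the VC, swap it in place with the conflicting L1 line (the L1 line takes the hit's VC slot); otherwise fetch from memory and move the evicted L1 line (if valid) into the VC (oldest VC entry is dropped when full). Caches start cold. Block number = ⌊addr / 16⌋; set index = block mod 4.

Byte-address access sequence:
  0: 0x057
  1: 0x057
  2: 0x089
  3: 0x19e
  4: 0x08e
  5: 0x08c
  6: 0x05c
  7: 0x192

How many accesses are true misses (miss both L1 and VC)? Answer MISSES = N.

MISSES = 3

  [0] addr=0x57 blk=5 s=1: MISS | VC []
  [1] addr=0x57 blk=5 s=1: L1-HIT | VC []
  [2] addr=0x89 blk=8 s=0: MISS | VC []
  [3] addr=0x19e blk=25 s=1: MISS | VC [5]
  [4] addr=0x8e blk=8 s=0: L1-HIT | VC [5]
  [5] addr=0x8c blk=8 s=0: L1-HIT | VC [5]
  [6] addr=0x5c blk=5 s=1: VC-HIT | VC [25]
  [7] addr=0x192 blk=25 s=1: VC-HIT | VC [5]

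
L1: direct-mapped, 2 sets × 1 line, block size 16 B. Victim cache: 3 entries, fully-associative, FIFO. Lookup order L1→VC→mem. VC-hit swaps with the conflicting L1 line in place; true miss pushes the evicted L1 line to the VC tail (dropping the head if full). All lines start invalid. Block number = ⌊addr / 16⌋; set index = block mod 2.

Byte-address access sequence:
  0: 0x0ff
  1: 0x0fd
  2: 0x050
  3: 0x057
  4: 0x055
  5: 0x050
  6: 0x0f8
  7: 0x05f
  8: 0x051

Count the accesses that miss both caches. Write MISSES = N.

MISSES = 2

  [0] addr=0xff blk=15 s=1: MISS | VC []
  [1] addr=0xfd blk=15 s=1: L1-HIT | VC []
  [2] addr=0x50 blk=5 s=1: MISS | VC [15]
  [3] addr=0x57 blk=5 s=1: L1-HIT | VC [15]
  [4] addr=0x55 blk=5 s=1: L1-HIT | VC [15]
  [5] addr=0x50 blk=5 s=1: L1-HIT | VC [15]
  [6] addr=0xf8 blk=15 s=1: VC-HIT | VC [5]
  [7] addr=0x5f blk=5 s=1: VC-HIT | VC [15]
  [8] addr=0x51 blk=5 s=1: L1-HIT | VC [15]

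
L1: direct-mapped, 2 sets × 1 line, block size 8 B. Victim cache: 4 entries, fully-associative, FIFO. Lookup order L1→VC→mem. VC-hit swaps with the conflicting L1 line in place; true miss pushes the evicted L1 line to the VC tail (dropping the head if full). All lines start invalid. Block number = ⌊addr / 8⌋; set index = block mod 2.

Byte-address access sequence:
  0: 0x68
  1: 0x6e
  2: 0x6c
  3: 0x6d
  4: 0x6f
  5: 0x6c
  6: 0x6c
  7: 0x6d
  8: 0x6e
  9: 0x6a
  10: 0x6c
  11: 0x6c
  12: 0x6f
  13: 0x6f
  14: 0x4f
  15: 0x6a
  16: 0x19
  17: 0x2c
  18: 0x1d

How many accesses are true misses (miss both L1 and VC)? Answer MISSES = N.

MISSES = 4

#0 0x68→b13/s1 MISS; vc=[]
#1 0x6e→b13/s1 L1-HIT; vc=[]
#2 0x6c→b13/s1 L1-HIT; vc=[]
#3 0x6d→b13/s1 L1-HIT; vc=[]
#4 0x6f→b13/s1 L1-HIT; vc=[]
#5 0x6c→b13/s1 L1-HIT; vc=[]
#6 0x6c→b13/s1 L1-HIT; vc=[]
#7 0x6d→b13/s1 L1-HIT; vc=[]
#8 0x6e→b13/s1 L1-HIT; vc=[]
#9 0x6a→b13/s1 L1-HIT; vc=[]
#10 0x6c→b13/s1 L1-HIT; vc=[]
#11 0x6c→b13/s1 L1-HIT; vc=[]
#12 0x6f→b13/s1 L1-HIT; vc=[]
#13 0x6f→b13/s1 L1-HIT; vc=[]
#14 0x4f→b9/s1 MISS; vc=[13]
#15 0x6a→b13/s1 VC-HIT; vc=[9]
#16 0x19→b3/s1 MISS; vc=[9,13]
#17 0x2c→b5/s1 MISS; vc=[9,13,3]
#18 0x1d→b3/s1 VC-HIT; vc=[9,13,5]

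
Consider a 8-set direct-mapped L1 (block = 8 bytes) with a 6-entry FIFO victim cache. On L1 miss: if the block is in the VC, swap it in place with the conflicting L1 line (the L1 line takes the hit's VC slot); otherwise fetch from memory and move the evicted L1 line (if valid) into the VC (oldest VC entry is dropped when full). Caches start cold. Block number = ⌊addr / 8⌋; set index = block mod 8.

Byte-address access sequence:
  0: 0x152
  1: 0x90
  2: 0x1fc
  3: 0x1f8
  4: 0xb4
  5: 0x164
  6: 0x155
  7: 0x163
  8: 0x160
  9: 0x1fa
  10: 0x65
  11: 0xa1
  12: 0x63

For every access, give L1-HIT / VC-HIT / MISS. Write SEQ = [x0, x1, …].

SEQ = [MISS, MISS, MISS, L1-HIT, MISS, MISS, VC-HIT, L1-HIT, L1-HIT, L1-HIT, MISS, MISS, VC-HIT]

  [0] addr=0x152 blk=42 s=2: MISS | VC []
  [1] addr=0x90 blk=18 s=2: MISS | VC [42]
  [2] addr=0x1fc blk=63 s=7: MISS | VC [42]
  [3] addr=0x1f8 blk=63 s=7: L1-HIT | VC [42]
  [4] addr=0xb4 blk=22 s=6: MISS | VC [42]
  [5] addr=0x164 blk=44 s=4: MISS | VC [42]
  [6] addr=0x155 blk=42 s=2: VC-HIT | VC [18]
  [7] addr=0x163 blk=44 s=4: L1-HIT | VC [18]
  [8] addr=0x160 blk=44 s=4: L1-HIT | VC [18]
  [9] addr=0x1fa blk=63 s=7: L1-HIT | VC [18]
  [10] addr=0x65 blk=12 s=4: MISS | VC [18, 44]
  [11] addr=0xa1 blk=20 s=4: MISS | VC [18, 44, 12]
  [12] addr=0x63 blk=12 s=4: VC-HIT | VC [18, 44, 20]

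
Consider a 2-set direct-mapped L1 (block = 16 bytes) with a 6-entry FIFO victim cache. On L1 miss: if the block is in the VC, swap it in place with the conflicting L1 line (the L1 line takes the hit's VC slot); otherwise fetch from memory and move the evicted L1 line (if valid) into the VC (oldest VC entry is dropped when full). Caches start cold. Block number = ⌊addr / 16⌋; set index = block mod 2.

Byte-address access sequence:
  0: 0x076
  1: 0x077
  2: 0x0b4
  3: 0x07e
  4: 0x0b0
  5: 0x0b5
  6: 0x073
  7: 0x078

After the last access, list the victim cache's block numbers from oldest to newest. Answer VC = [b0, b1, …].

  [0] addr=0x76 blk=7 s=1: MISS | VC []
  [1] addr=0x77 blk=7 s=1: L1-HIT | VC []
  [2] addr=0xb4 blk=11 s=1: MISS | VC [7]
  [3] addr=0x7e blk=7 s=1: VC-HIT | VC [11]
  [4] addr=0xb0 blk=11 s=1: VC-HIT | VC [7]
  [5] addr=0xb5 blk=11 s=1: L1-HIT | VC [7]
  [6] addr=0x73 blk=7 s=1: VC-HIT | VC [11]
  [7] addr=0x78 blk=7 s=1: L1-HIT | VC [11]

VC = [11]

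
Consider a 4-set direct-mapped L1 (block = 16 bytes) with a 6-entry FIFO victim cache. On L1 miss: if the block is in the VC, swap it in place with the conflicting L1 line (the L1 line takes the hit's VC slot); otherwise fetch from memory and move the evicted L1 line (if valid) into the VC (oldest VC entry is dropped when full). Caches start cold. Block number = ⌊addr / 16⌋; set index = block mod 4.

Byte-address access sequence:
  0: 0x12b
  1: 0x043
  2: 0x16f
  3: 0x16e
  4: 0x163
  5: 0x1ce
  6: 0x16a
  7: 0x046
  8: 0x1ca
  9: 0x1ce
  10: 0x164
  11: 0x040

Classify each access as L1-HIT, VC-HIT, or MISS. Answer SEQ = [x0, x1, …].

#0 0x12b→b18/s2 MISS; vc=[]
#1 0x43→b4/s0 MISS; vc=[]
#2 0x16f→b22/s2 MISS; vc=[18]
#3 0x16e→b22/s2 L1-HIT; vc=[18]
#4 0x163→b22/s2 L1-HIT; vc=[18]
#5 0x1ce→b28/s0 MISS; vc=[18,4]
#6 0x16a→b22/s2 L1-HIT; vc=[18,4]
#7 0x46→b4/s0 VC-HIT; vc=[18,28]
#8 0x1ca→b28/s0 VC-HIT; vc=[18,4]
#9 0x1ce→b28/s0 L1-HIT; vc=[18,4]
#10 0x164→b22/s2 L1-HIT; vc=[18,4]
#11 0x40→b4/s0 VC-HIT; vc=[18,28]

SEQ = [MISS, MISS, MISS, L1-HIT, L1-HIT, MISS, L1-HIT, VC-HIT, VC-HIT, L1-HIT, L1-HIT, VC-HIT]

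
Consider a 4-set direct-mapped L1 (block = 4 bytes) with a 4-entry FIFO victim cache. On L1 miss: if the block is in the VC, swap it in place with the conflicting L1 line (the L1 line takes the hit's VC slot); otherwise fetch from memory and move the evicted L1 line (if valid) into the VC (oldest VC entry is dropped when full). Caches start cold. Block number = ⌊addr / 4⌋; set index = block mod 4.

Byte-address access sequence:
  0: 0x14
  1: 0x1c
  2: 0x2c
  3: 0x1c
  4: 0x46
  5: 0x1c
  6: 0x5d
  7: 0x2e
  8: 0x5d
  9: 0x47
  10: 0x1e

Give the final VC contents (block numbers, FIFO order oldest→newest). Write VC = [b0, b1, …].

VC = [11, 5, 23]

#0 0x14→b5/s1 MISS; vc=[]
#1 0x1c→b7/s3 MISS; vc=[]
#2 0x2c→b11/s3 MISS; vc=[7]
#3 0x1c→b7/s3 VC-HIT; vc=[11]
#4 0x46→b17/s1 MISS; vc=[11,5]
#5 0x1c→b7/s3 L1-HIT; vc=[11,5]
#6 0x5d→b23/s3 MISS; vc=[11,5,7]
#7 0x2e→b11/s3 VC-HIT; vc=[23,5,7]
#8 0x5d→b23/s3 VC-HIT; vc=[11,5,7]
#9 0x47→b17/s1 L1-HIT; vc=[11,5,7]
#10 0x1e→b7/s3 VC-HIT; vc=[11,5,23]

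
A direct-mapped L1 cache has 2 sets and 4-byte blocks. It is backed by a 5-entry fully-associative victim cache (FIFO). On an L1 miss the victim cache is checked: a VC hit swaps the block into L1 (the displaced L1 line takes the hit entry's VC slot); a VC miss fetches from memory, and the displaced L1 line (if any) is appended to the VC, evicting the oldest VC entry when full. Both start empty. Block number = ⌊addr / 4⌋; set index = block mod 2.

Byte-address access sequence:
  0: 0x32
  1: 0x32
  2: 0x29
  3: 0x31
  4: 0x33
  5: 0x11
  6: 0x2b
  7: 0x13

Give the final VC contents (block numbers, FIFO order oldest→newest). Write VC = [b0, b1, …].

#0 0x32→b12/s0 MISS; vc=[]
#1 0x32→b12/s0 L1-HIT; vc=[]
#2 0x29→b10/s0 MISS; vc=[12]
#3 0x31→b12/s0 VC-HIT; vc=[10]
#4 0x33→b12/s0 L1-HIT; vc=[10]
#5 0x11→b4/s0 MISS; vc=[10,12]
#6 0x2b→b10/s0 VC-HIT; vc=[4,12]
#7 0x13→b4/s0 VC-HIT; vc=[10,12]

VC = [10, 12]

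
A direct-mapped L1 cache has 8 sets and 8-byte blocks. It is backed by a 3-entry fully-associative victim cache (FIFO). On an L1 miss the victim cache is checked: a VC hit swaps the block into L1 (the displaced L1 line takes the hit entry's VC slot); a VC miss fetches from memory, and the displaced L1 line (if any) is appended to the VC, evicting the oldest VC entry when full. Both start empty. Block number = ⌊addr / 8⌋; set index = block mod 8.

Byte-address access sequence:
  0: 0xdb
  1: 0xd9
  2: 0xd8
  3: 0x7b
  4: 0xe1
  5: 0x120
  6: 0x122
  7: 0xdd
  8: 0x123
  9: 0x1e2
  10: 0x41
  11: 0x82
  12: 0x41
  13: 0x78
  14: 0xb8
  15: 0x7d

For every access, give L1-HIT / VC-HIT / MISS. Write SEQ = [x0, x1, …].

SEQ = [MISS, L1-HIT, L1-HIT, MISS, MISS, MISS, L1-HIT, L1-HIT, L1-HIT, MISS, MISS, MISS, VC-HIT, L1-HIT, MISS, VC-HIT]

0: 0xdb (blk 27, set 3) → MISS  vc=[]
1: 0xd9 (blk 27, set 3) → L1-HIT  vc=[]
2: 0xd8 (blk 27, set 3) → L1-HIT  vc=[]
3: 0x7b (blk 15, set 7) → MISS  vc=[]
4: 0xe1 (blk 28, set 4) → MISS  vc=[]
5: 0x120 (blk 36, set 4) → MISS  vc=[28]
6: 0x122 (blk 36, set 4) → L1-HIT  vc=[28]
7: 0xdd (blk 27, set 3) → L1-HIT  vc=[28]
8: 0x123 (blk 36, set 4) → L1-HIT  vc=[28]
9: 0x1e2 (blk 60, set 4) → MISS  vc=[28, 36]
10: 0x41 (blk 8, set 0) → MISS  vc=[28, 36]
11: 0x82 (blk 16, set 0) → MISS  vc=[28, 36, 8]
12: 0x41 (blk 8, set 0) → VC-HIT  vc=[28, 36, 16]
13: 0x78 (blk 15, set 7) → L1-HIT  vc=[28, 36, 16]
14: 0xb8 (blk 23, set 7) → MISS  vc=[36, 16, 15]
15: 0x7d (blk 15, set 7) → VC-HIT  vc=[36, 16, 23]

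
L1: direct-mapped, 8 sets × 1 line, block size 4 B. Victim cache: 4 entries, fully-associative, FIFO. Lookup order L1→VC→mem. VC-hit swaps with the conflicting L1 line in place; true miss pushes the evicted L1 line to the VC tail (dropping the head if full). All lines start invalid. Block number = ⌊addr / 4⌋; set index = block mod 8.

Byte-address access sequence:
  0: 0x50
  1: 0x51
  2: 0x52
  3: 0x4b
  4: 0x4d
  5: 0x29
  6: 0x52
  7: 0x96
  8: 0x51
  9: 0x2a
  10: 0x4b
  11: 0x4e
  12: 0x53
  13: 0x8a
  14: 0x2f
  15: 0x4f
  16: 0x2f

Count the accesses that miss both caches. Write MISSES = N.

  [0] addr=0x50 blk=20 s=4: MISS | VC []
  [1] addr=0x51 blk=20 s=4: L1-HIT | VC []
  [2] addr=0x52 blk=20 s=4: L1-HIT | VC []
  [3] addr=0x4b blk=18 s=2: MISS | VC []
  [4] addr=0x4d blk=19 s=3: MISS | VC []
  [5] addr=0x29 blk=10 s=2: MISS | VC [18]
  [6] addr=0x52 blk=20 s=4: L1-HIT | VC [18]
  [7] addr=0x96 blk=37 s=5: MISS | VC [18]
  [8] addr=0x51 blk=20 s=4: L1-HIT | VC [18]
  [9] addr=0x2a blk=10 s=2: L1-HIT | VC [18]
  [10] addr=0x4b blk=18 s=2: VC-HIT | VC [10]
  [11] addr=0x4e blk=19 s=3: L1-HIT | VC [10]
  [12] addr=0x53 blk=20 s=4: L1-HIT | VC [10]
  [13] addr=0x8a blk=34 s=2: MISS | VC [10, 18]
  [14] addr=0x2f blk=11 s=3: MISS | VC [10, 18, 19]
  [15] addr=0x4f blk=19 s=3: VC-HIT | VC [10, 18, 11]
  [16] addr=0x2f blk=11 s=3: VC-HIT | VC [10, 18, 19]

MISSES = 7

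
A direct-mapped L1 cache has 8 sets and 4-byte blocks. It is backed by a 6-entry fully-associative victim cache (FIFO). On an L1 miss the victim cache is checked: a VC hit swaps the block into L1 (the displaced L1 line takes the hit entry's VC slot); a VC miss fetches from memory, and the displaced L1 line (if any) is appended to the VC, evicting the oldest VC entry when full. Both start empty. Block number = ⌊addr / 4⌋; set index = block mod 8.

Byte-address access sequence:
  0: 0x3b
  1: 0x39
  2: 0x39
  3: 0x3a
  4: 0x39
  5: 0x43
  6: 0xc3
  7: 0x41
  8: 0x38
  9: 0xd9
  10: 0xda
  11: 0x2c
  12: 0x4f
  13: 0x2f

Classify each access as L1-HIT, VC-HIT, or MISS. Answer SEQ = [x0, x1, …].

#0 0x3b→b14/s6 MISS; vc=[]
#1 0x39→b14/s6 L1-HIT; vc=[]
#2 0x39→b14/s6 L1-HIT; vc=[]
#3 0x3a→b14/s6 L1-HIT; vc=[]
#4 0x39→b14/s6 L1-HIT; vc=[]
#5 0x43→b16/s0 MISS; vc=[]
#6 0xc3→b48/s0 MISS; vc=[16]
#7 0x41→b16/s0 VC-HIT; vc=[48]
#8 0x38→b14/s6 L1-HIT; vc=[48]
#9 0xd9→b54/s6 MISS; vc=[48,14]
#10 0xda→b54/s6 L1-HIT; vc=[48,14]
#11 0x2c→b11/s3 MISS; vc=[48,14]
#12 0x4f→b19/s3 MISS; vc=[48,14,11]
#13 0x2f→b11/s3 VC-HIT; vc=[48,14,19]

SEQ = [MISS, L1-HIT, L1-HIT, L1-HIT, L1-HIT, MISS, MISS, VC-HIT, L1-HIT, MISS, L1-HIT, MISS, MISS, VC-HIT]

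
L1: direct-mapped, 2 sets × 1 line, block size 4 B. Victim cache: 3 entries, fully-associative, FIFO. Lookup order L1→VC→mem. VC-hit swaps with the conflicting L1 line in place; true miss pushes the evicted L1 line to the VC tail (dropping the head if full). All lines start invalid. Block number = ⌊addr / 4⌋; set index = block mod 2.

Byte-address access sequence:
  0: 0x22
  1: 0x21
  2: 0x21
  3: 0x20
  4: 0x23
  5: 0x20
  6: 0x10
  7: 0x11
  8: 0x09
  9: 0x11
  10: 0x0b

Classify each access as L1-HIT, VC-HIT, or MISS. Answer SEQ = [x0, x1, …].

SEQ = [MISS, L1-HIT, L1-HIT, L1-HIT, L1-HIT, L1-HIT, MISS, L1-HIT, MISS, VC-HIT, VC-HIT]

0: 0x22 (blk 8, set 0) → MISS  vc=[]
1: 0x21 (blk 8, set 0) → L1-HIT  vc=[]
2: 0x21 (blk 8, set 0) → L1-HIT  vc=[]
3: 0x20 (blk 8, set 0) → L1-HIT  vc=[]
4: 0x23 (blk 8, set 0) → L1-HIT  vc=[]
5: 0x20 (blk 8, set 0) → L1-HIT  vc=[]
6: 0x10 (blk 4, set 0) → MISS  vc=[8]
7: 0x11 (blk 4, set 0) → L1-HIT  vc=[8]
8: 0x9 (blk 2, set 0) → MISS  vc=[8, 4]
9: 0x11 (blk 4, set 0) → VC-HIT  vc=[8, 2]
10: 0xb (blk 2, set 0) → VC-HIT  vc=[8, 4]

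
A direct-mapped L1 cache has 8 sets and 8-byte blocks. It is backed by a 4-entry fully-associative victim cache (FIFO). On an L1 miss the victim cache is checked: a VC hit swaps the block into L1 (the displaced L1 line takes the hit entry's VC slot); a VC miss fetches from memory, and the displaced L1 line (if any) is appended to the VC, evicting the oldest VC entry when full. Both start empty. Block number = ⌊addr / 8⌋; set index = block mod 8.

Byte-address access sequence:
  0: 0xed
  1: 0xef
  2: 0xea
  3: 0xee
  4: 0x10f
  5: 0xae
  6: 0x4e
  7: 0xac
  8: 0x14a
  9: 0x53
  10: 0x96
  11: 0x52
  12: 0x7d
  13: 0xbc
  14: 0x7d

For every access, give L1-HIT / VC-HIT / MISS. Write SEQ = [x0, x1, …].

SEQ = [MISS, L1-HIT, L1-HIT, L1-HIT, MISS, MISS, MISS, L1-HIT, MISS, MISS, MISS, VC-HIT, MISS, MISS, VC-HIT]

  [0] addr=0xed blk=29 s=5: MISS | VC []
  [1] addr=0xef blk=29 s=5: L1-HIT | VC []
  [2] addr=0xea blk=29 s=5: L1-HIT | VC []
  [3] addr=0xee blk=29 s=5: L1-HIT | VC []
  [4] addr=0x10f blk=33 s=1: MISS | VC []
  [5] addr=0xae blk=21 s=5: MISS | VC [29]
  [6] addr=0x4e blk=9 s=1: MISS | VC [29, 33]
  [7] addr=0xac blk=21 s=5: L1-HIT | VC [29, 33]
  [8] addr=0x14a blk=41 s=1: MISS | VC [29, 33, 9]
  [9] addr=0x53 blk=10 s=2: MISS | VC [29, 33, 9]
  [10] addr=0x96 blk=18 s=2: MISS | VC [29, 33, 9, 10]
  [11] addr=0x52 blk=10 s=2: VC-HIT | VC [29, 33, 9, 18]
  [12] addr=0x7d blk=15 s=7: MISS | VC [29, 33, 9, 18]
  [13] addr=0xbc blk=23 s=7: MISS | VC [33, 9, 18, 15]
  [14] addr=0x7d blk=15 s=7: VC-HIT | VC [33, 9, 18, 23]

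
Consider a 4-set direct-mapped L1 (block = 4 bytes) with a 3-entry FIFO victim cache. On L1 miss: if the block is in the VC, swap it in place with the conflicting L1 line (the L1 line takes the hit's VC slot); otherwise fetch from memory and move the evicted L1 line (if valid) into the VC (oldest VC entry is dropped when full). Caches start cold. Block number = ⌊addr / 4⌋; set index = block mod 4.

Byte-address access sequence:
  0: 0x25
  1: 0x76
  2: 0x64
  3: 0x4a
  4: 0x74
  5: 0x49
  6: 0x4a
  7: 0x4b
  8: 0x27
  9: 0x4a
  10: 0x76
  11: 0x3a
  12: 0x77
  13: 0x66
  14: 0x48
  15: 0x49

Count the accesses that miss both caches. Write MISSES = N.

MISSES = 5

  [0] addr=0x25 blk=9 s=1: MISS | VC []
  [1] addr=0x76 blk=29 s=1: MISS | VC [9]
  [2] addr=0x64 blk=25 s=1: MISS | VC [9, 29]
  [3] addr=0x4a blk=18 s=2: MISS | VC [9, 29]
  [4] addr=0x74 blk=29 s=1: VC-HIT | VC [9, 25]
  [5] addr=0x49 blk=18 s=2: L1-HIT | VC [9, 25]
  [6] addr=0x4a blk=18 s=2: L1-HIT | VC [9, 25]
  [7] addr=0x4b blk=18 s=2: L1-HIT | VC [9, 25]
  [8] addr=0x27 blk=9 s=1: VC-HIT | VC [29, 25]
  [9] addr=0x4a blk=18 s=2: L1-HIT | VC [29, 25]
  [10] addr=0x76 blk=29 s=1: VC-HIT | VC [9, 25]
  [11] addr=0x3a blk=14 s=2: MISS | VC [9, 25, 18]
  [12] addr=0x77 blk=29 s=1: L1-HIT | VC [9, 25, 18]
  [13] addr=0x66 blk=25 s=1: VC-HIT | VC [9, 29, 18]
  [14] addr=0x48 blk=18 s=2: VC-HIT | VC [9, 29, 14]
  [15] addr=0x49 blk=18 s=2: L1-HIT | VC [9, 29, 14]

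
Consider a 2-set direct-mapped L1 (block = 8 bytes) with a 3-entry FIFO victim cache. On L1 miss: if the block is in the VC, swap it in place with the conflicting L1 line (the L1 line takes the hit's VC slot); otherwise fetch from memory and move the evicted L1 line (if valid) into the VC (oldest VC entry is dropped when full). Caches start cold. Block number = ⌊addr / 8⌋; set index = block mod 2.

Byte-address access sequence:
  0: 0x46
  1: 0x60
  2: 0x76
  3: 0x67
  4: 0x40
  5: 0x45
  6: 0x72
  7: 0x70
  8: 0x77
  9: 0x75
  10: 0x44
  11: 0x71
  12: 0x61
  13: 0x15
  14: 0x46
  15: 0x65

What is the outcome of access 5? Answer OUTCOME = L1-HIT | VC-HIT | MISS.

#0 0x46→b8/s0 MISS; vc=[]
#1 0x60→b12/s0 MISS; vc=[8]
#2 0x76→b14/s0 MISS; vc=[8,12]
#3 0x67→b12/s0 VC-HIT; vc=[8,14]
#4 0x40→b8/s0 VC-HIT; vc=[12,14]
#5 0x45→b8/s0 L1-HIT; vc=[12,14]
#6 0x72→b14/s0 VC-HIT; vc=[12,8]
#7 0x70→b14/s0 L1-HIT; vc=[12,8]
#8 0x77→b14/s0 L1-HIT; vc=[12,8]
#9 0x75→b14/s0 L1-HIT; vc=[12,8]
#10 0x44→b8/s0 VC-HIT; vc=[12,14]
#11 0x71→b14/s0 VC-HIT; vc=[12,8]
#12 0x61→b12/s0 VC-HIT; vc=[14,8]
#13 0x15→b2/s0 MISS; vc=[14,8,12]
#14 0x46→b8/s0 VC-HIT; vc=[14,2,12]
#15 0x65→b12/s0 VC-HIT; vc=[14,2,8]

OUTCOME = L1-HIT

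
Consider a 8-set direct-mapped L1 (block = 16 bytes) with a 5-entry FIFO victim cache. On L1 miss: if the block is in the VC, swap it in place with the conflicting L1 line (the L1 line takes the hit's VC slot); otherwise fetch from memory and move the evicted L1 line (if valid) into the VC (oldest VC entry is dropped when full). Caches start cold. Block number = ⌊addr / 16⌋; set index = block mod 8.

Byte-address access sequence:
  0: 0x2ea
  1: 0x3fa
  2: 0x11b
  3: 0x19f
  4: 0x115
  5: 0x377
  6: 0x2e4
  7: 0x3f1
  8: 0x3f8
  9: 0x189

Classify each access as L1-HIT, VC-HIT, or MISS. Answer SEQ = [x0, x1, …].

0: 0x2ea (blk 46, set 6) → MISS  vc=[]
1: 0x3fa (blk 63, set 7) → MISS  vc=[]
2: 0x11b (blk 17, set 1) → MISS  vc=[]
3: 0x19f (blk 25, set 1) → MISS  vc=[17]
4: 0x115 (blk 17, set 1) → VC-HIT  vc=[25]
5: 0x377 (blk 55, set 7) → MISS  vc=[25, 63]
6: 0x2e4 (blk 46, set 6) → L1-HIT  vc=[25, 63]
7: 0x3f1 (blk 63, set 7) → VC-HIT  vc=[25, 55]
8: 0x3f8 (blk 63, set 7) → L1-HIT  vc=[25, 55]
9: 0x189 (blk 24, set 0) → MISS  vc=[25, 55]

SEQ = [MISS, MISS, MISS, MISS, VC-HIT, MISS, L1-HIT, VC-HIT, L1-HIT, MISS]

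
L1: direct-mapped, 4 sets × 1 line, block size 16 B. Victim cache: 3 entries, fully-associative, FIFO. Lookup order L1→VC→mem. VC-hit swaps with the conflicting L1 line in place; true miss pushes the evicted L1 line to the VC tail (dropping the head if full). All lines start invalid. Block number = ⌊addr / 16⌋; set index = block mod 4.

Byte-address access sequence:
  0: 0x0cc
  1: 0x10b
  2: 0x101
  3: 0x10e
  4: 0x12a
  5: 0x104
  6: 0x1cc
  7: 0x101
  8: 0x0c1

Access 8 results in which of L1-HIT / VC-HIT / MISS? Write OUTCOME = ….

0: 0xcc (blk 12, set 0) → MISS  vc=[]
1: 0x10b (blk 16, set 0) → MISS  vc=[12]
2: 0x101 (blk 16, set 0) → L1-HIT  vc=[12]
3: 0x10e (blk 16, set 0) → L1-HIT  vc=[12]
4: 0x12a (blk 18, set 2) → MISS  vc=[12]
5: 0x104 (blk 16, set 0) → L1-HIT  vc=[12]
6: 0x1cc (blk 28, set 0) → MISS  vc=[12, 16]
7: 0x101 (blk 16, set 0) → VC-HIT  vc=[12, 28]
8: 0xc1 (blk 12, set 0) → VC-HIT  vc=[16, 28]

OUTCOME = VC-HIT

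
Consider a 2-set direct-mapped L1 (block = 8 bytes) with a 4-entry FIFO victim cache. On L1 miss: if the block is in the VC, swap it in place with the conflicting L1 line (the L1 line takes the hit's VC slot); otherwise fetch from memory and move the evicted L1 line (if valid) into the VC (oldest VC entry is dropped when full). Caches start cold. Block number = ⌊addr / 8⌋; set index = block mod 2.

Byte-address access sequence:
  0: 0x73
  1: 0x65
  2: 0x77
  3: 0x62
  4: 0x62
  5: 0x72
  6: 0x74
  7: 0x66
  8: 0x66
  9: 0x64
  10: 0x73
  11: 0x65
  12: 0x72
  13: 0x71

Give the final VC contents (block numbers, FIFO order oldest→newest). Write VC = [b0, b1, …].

VC = [12]

#0 0x73→b14/s0 MISS; vc=[]
#1 0x65→b12/s0 MISS; vc=[14]
#2 0x77→b14/s0 VC-HIT; vc=[12]
#3 0x62→b12/s0 VC-HIT; vc=[14]
#4 0x62→b12/s0 L1-HIT; vc=[14]
#5 0x72→b14/s0 VC-HIT; vc=[12]
#6 0x74→b14/s0 L1-HIT; vc=[12]
#7 0x66→b12/s0 VC-HIT; vc=[14]
#8 0x66→b12/s0 L1-HIT; vc=[14]
#9 0x64→b12/s0 L1-HIT; vc=[14]
#10 0x73→b14/s0 VC-HIT; vc=[12]
#11 0x65→b12/s0 VC-HIT; vc=[14]
#12 0x72→b14/s0 VC-HIT; vc=[12]
#13 0x71→b14/s0 L1-HIT; vc=[12]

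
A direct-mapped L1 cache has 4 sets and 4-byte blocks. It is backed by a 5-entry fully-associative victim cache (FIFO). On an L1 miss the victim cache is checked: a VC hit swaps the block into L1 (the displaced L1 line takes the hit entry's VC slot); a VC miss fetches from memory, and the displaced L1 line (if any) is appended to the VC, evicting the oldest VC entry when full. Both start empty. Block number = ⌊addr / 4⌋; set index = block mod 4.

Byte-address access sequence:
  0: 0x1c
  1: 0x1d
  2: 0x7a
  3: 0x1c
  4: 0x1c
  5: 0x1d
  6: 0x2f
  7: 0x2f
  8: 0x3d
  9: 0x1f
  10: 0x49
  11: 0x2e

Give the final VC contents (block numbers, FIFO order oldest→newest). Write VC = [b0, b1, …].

VC = [15, 7, 30]

0: 0x1c (blk 7, set 3) → MISS  vc=[]
1: 0x1d (blk 7, set 3) → L1-HIT  vc=[]
2: 0x7a (blk 30, set 2) → MISS  vc=[]
3: 0x1c (blk 7, set 3) → L1-HIT  vc=[]
4: 0x1c (blk 7, set 3) → L1-HIT  vc=[]
5: 0x1d (blk 7, set 3) → L1-HIT  vc=[]
6: 0x2f (blk 11, set 3) → MISS  vc=[7]
7: 0x2f (blk 11, set 3) → L1-HIT  vc=[7]
8: 0x3d (blk 15, set 3) → MISS  vc=[7, 11]
9: 0x1f (blk 7, set 3) → VC-HIT  vc=[15, 11]
10: 0x49 (blk 18, set 2) → MISS  vc=[15, 11, 30]
11: 0x2e (blk 11, set 3) → VC-HIT  vc=[15, 7, 30]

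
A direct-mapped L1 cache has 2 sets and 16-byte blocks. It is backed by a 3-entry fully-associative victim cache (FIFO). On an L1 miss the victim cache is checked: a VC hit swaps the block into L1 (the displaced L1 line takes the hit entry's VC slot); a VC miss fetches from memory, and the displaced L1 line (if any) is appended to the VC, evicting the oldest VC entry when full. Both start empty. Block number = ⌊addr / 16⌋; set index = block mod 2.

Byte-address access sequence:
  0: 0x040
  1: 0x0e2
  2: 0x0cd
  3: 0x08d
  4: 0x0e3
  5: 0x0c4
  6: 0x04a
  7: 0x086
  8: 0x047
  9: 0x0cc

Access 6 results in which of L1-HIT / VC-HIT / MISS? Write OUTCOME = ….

OUTCOME = VC-HIT

#0 0x40→b4/s0 MISS; vc=[]
#1 0xe2→b14/s0 MISS; vc=[4]
#2 0xcd→b12/s0 MISS; vc=[4,14]
#3 0x8d→b8/s0 MISS; vc=[4,14,12]
#4 0xe3→b14/s0 VC-HIT; vc=[4,8,12]
#5 0xc4→b12/s0 VC-HIT; vc=[4,8,14]
#6 0x4a→b4/s0 VC-HIT; vc=[12,8,14]
#7 0x86→b8/s0 VC-HIT; vc=[12,4,14]
#8 0x47→b4/s0 VC-HIT; vc=[12,8,14]
#9 0xcc→b12/s0 VC-HIT; vc=[4,8,14]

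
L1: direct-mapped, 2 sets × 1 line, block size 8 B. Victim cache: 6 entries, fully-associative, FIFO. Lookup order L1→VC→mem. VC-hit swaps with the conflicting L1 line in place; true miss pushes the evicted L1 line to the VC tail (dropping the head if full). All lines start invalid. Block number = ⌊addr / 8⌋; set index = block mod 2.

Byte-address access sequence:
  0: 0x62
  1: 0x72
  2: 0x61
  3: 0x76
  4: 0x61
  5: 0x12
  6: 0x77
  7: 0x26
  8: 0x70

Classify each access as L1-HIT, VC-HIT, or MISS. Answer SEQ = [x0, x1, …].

SEQ = [MISS, MISS, VC-HIT, VC-HIT, VC-HIT, MISS, VC-HIT, MISS, VC-HIT]

  [0] addr=0x62 blk=12 s=0: MISS | VC []
  [1] addr=0x72 blk=14 s=0: MISS | VC [12]
  [2] addr=0x61 blk=12 s=0: VC-HIT | VC [14]
  [3] addr=0x76 blk=14 s=0: VC-HIT | VC [12]
  [4] addr=0x61 blk=12 s=0: VC-HIT | VC [14]
  [5] addr=0x12 blk=2 s=0: MISS | VC [14, 12]
  [6] addr=0x77 blk=14 s=0: VC-HIT | VC [2, 12]
  [7] addr=0x26 blk=4 s=0: MISS | VC [2, 12, 14]
  [8] addr=0x70 blk=14 s=0: VC-HIT | VC [2, 12, 4]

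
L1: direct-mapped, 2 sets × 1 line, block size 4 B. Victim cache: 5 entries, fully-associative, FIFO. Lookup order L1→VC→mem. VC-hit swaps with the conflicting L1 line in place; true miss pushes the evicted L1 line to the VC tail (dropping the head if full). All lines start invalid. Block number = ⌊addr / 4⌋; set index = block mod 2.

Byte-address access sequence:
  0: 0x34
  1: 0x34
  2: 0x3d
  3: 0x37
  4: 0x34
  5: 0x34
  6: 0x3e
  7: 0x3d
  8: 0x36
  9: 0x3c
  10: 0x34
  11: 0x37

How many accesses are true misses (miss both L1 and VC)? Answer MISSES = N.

  [0] addr=0x34 blk=13 s=1: MISS | VC []
  [1] addr=0x34 blk=13 s=1: L1-HIT | VC []
  [2] addr=0x3d blk=15 s=1: MISS | VC [13]
  [3] addr=0x37 blk=13 s=1: VC-HIT | VC [15]
  [4] addr=0x34 blk=13 s=1: L1-HIT | VC [15]
  [5] addr=0x34 blk=13 s=1: L1-HIT | VC [15]
  [6] addr=0x3e blk=15 s=1: VC-HIT | VC [13]
  [7] addr=0x3d blk=15 s=1: L1-HIT | VC [13]
  [8] addr=0x36 blk=13 s=1: VC-HIT | VC [15]
  [9] addr=0x3c blk=15 s=1: VC-HIT | VC [13]
  [10] addr=0x34 blk=13 s=1: VC-HIT | VC [15]
  [11] addr=0x37 blk=13 s=1: L1-HIT | VC [15]

MISSES = 2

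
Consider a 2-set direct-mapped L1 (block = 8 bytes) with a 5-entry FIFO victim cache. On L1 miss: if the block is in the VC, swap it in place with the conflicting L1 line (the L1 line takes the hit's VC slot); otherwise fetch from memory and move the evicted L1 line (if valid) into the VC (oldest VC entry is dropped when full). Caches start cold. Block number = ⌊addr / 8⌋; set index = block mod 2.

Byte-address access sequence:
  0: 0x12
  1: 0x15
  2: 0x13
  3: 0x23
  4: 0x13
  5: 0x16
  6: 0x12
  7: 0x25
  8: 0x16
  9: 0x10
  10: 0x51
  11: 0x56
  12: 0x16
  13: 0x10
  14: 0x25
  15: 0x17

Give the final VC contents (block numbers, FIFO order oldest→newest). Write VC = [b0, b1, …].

  [0] addr=0x12 blk=2 s=0: MISS | VC []
  [1] addr=0x15 blk=2 s=0: L1-HIT | VC []
  [2] addr=0x13 blk=2 s=0: L1-HIT | VC []
  [3] addr=0x23 blk=4 s=0: MISS | VC [2]
  [4] addr=0x13 blk=2 s=0: VC-HIT | VC [4]
  [5] addr=0x16 blk=2 s=0: L1-HIT | VC [4]
  [6] addr=0x12 blk=2 s=0: L1-HIT | VC [4]
  [7] addr=0x25 blk=4 s=0: VC-HIT | VC [2]
  [8] addr=0x16 blk=2 s=0: VC-HIT | VC [4]
  [9] addr=0x10 blk=2 s=0: L1-HIT | VC [4]
  [10] addr=0x51 blk=10 s=0: MISS | VC [4, 2]
  [11] addr=0x56 blk=10 s=0: L1-HIT | VC [4, 2]
  [12] addr=0x16 blk=2 s=0: VC-HIT | VC [4, 10]
  [13] addr=0x10 blk=2 s=0: L1-HIT | VC [4, 10]
  [14] addr=0x25 blk=4 s=0: VC-HIT | VC [2, 10]
  [15] addr=0x17 blk=2 s=0: VC-HIT | VC [4, 10]

VC = [4, 10]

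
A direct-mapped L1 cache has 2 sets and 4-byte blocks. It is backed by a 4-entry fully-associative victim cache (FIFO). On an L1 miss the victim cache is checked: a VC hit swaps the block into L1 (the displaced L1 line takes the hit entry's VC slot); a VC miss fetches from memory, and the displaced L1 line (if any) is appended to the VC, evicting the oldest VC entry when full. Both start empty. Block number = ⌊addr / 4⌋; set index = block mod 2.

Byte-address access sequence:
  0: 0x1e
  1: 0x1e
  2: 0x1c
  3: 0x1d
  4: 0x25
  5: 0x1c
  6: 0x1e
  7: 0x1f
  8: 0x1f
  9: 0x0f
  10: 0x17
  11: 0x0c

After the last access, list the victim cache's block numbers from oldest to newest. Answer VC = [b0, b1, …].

VC = [9, 7, 5]

0: 0x1e (blk 7, set 1) → MISS  vc=[]
1: 0x1e (blk 7, set 1) → L1-HIT  vc=[]
2: 0x1c (blk 7, set 1) → L1-HIT  vc=[]
3: 0x1d (blk 7, set 1) → L1-HIT  vc=[]
4: 0x25 (blk 9, set 1) → MISS  vc=[7]
5: 0x1c (blk 7, set 1) → VC-HIT  vc=[9]
6: 0x1e (blk 7, set 1) → L1-HIT  vc=[9]
7: 0x1f (blk 7, set 1) → L1-HIT  vc=[9]
8: 0x1f (blk 7, set 1) → L1-HIT  vc=[9]
9: 0xf (blk 3, set 1) → MISS  vc=[9, 7]
10: 0x17 (blk 5, set 1) → MISS  vc=[9, 7, 3]
11: 0xc (blk 3, set 1) → VC-HIT  vc=[9, 7, 5]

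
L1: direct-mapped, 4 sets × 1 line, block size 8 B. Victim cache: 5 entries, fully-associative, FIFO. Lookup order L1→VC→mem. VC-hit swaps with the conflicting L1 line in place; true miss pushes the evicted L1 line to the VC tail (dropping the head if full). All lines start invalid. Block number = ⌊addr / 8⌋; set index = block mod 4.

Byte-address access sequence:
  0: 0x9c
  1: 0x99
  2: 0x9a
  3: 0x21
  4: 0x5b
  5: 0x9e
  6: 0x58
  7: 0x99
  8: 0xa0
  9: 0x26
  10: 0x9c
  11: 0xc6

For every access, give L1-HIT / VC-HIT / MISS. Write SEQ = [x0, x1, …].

SEQ = [MISS, L1-HIT, L1-HIT, MISS, MISS, VC-HIT, VC-HIT, VC-HIT, MISS, VC-HIT, L1-HIT, MISS]

0: 0x9c (blk 19, set 3) → MISS  vc=[]
1: 0x99 (blk 19, set 3) → L1-HIT  vc=[]
2: 0x9a (blk 19, set 3) → L1-HIT  vc=[]
3: 0x21 (blk 4, set 0) → MISS  vc=[]
4: 0x5b (blk 11, set 3) → MISS  vc=[19]
5: 0x9e (blk 19, set 3) → VC-HIT  vc=[11]
6: 0x58 (blk 11, set 3) → VC-HIT  vc=[19]
7: 0x99 (blk 19, set 3) → VC-HIT  vc=[11]
8: 0xa0 (blk 20, set 0) → MISS  vc=[11, 4]
9: 0x26 (blk 4, set 0) → VC-HIT  vc=[11, 20]
10: 0x9c (blk 19, set 3) → L1-HIT  vc=[11, 20]
11: 0xc6 (blk 24, set 0) → MISS  vc=[11, 20, 4]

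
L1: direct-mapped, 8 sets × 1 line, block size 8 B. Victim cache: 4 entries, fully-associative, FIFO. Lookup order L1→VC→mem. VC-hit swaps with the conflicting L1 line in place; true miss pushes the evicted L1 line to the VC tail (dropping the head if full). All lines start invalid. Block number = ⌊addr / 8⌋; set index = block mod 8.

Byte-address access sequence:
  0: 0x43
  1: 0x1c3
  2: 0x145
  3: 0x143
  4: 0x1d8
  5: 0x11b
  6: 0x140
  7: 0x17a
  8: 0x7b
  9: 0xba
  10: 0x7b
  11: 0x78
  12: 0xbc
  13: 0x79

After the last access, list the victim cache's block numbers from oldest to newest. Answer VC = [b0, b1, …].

VC = [56, 59, 47, 23]

  [0] addr=0x43 blk=8 s=0: MISS | VC []
  [1] addr=0x1c3 blk=56 s=0: MISS | VC [8]
  [2] addr=0x145 blk=40 s=0: MISS | VC [8, 56]
  [3] addr=0x143 blk=40 s=0: L1-HIT | VC [8, 56]
  [4] addr=0x1d8 blk=59 s=3: MISS | VC [8, 56]
  [5] addr=0x11b blk=35 s=3: MISS | VC [8, 56, 59]
  [6] addr=0x140 blk=40 s=0: L1-HIT | VC [8, 56, 59]
  [7] addr=0x17a blk=47 s=7: MISS | VC [8, 56, 59]
  [8] addr=0x7b blk=15 s=7: MISS | VC [8, 56, 59, 47]
  [9] addr=0xba blk=23 s=7: MISS | VC [56, 59, 47, 15]
  [10] addr=0x7b blk=15 s=7: VC-HIT | VC [56, 59, 47, 23]
  [11] addr=0x78 blk=15 s=7: L1-HIT | VC [56, 59, 47, 23]
  [12] addr=0xbc blk=23 s=7: VC-HIT | VC [56, 59, 47, 15]
  [13] addr=0x79 blk=15 s=7: VC-HIT | VC [56, 59, 47, 23]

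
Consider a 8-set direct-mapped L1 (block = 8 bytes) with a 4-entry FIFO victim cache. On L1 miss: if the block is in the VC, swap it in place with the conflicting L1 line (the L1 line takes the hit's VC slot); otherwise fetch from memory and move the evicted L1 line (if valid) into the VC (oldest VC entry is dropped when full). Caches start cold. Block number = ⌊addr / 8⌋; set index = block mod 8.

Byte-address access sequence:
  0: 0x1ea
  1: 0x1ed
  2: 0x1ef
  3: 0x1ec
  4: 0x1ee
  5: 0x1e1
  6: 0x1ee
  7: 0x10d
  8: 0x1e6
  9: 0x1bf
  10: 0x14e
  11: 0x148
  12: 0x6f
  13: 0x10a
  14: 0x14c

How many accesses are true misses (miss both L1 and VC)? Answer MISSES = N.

MISSES = 6

  [0] addr=0x1ea blk=61 s=5: MISS | VC []
  [1] addr=0x1ed blk=61 s=5: L1-HIT | VC []
  [2] addr=0x1ef blk=61 s=5: L1-HIT | VC []
  [3] addr=0x1ec blk=61 s=5: L1-HIT | VC []
  [4] addr=0x1ee blk=61 s=5: L1-HIT | VC []
  [5] addr=0x1e1 blk=60 s=4: MISS | VC []
  [6] addr=0x1ee blk=61 s=5: L1-HIT | VC []
  [7] addr=0x10d blk=33 s=1: MISS | VC []
  [8] addr=0x1e6 blk=60 s=4: L1-HIT | VC []
  [9] addr=0x1bf blk=55 s=7: MISS | VC []
  [10] addr=0x14e blk=41 s=1: MISS | VC [33]
  [11] addr=0x148 blk=41 s=1: L1-HIT | VC [33]
  [12] addr=0x6f blk=13 s=5: MISS | VC [33, 61]
  [13] addr=0x10a blk=33 s=1: VC-HIT | VC [41, 61]
  [14] addr=0x14c blk=41 s=1: VC-HIT | VC [33, 61]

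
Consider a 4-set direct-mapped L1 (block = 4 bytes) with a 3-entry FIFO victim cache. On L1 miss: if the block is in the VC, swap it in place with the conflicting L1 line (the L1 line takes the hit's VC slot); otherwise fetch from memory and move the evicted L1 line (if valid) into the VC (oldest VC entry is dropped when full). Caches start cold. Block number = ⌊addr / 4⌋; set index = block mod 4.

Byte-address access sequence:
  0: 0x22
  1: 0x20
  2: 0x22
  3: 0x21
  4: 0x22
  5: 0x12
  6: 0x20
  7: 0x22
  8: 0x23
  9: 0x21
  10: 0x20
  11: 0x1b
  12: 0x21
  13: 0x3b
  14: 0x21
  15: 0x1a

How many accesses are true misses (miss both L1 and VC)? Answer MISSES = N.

MISSES = 4

#0 0x22→b8/s0 MISS; vc=[]
#1 0x20→b8/s0 L1-HIT; vc=[]
#2 0x22→b8/s0 L1-HIT; vc=[]
#3 0x21→b8/s0 L1-HIT; vc=[]
#4 0x22→b8/s0 L1-HIT; vc=[]
#5 0x12→b4/s0 MISS; vc=[8]
#6 0x20→b8/s0 VC-HIT; vc=[4]
#7 0x22→b8/s0 L1-HIT; vc=[4]
#8 0x23→b8/s0 L1-HIT; vc=[4]
#9 0x21→b8/s0 L1-HIT; vc=[4]
#10 0x20→b8/s0 L1-HIT; vc=[4]
#11 0x1b→b6/s2 MISS; vc=[4]
#12 0x21→b8/s0 L1-HIT; vc=[4]
#13 0x3b→b14/s2 MISS; vc=[4,6]
#14 0x21→b8/s0 L1-HIT; vc=[4,6]
#15 0x1a→b6/s2 VC-HIT; vc=[4,14]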